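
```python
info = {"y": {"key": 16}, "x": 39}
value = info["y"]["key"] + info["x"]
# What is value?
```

Trace (tracking value):
info = {'y': {'key': 16}, 'x': 39}  # -> info = {'y': {'key': 16}, 'x': 39}
value = info['y']['key'] + info['x']  # -> value = 55

Answer: 55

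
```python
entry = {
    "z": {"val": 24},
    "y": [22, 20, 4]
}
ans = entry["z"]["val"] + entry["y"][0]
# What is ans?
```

Answer: 46

Derivation:
Trace (tracking ans):
entry = {'z': {'val': 24}, 'y': [22, 20, 4]}  # -> entry = {'z': {'val': 24}, 'y': [22, 20, 4]}
ans = entry['z']['val'] + entry['y'][0]  # -> ans = 46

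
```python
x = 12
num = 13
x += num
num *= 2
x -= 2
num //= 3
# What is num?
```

Answer: 8

Derivation:
Trace (tracking num):
x = 12  # -> x = 12
num = 13  # -> num = 13
x += num  # -> x = 25
num *= 2  # -> num = 26
x -= 2  # -> x = 23
num //= 3  # -> num = 8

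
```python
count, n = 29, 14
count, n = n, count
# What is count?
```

Answer: 14

Derivation:
Trace (tracking count):
count, n = (29, 14)  # -> count = 29, n = 14
count, n = (n, count)  # -> count = 14, n = 29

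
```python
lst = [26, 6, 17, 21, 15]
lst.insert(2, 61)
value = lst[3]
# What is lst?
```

Answer: [26, 6, 61, 17, 21, 15]

Derivation:
Trace (tracking lst):
lst = [26, 6, 17, 21, 15]  # -> lst = [26, 6, 17, 21, 15]
lst.insert(2, 61)  # -> lst = [26, 6, 61, 17, 21, 15]
value = lst[3]  # -> value = 17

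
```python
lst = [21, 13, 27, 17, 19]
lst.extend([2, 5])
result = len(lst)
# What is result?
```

Trace (tracking result):
lst = [21, 13, 27, 17, 19]  # -> lst = [21, 13, 27, 17, 19]
lst.extend([2, 5])  # -> lst = [21, 13, 27, 17, 19, 2, 5]
result = len(lst)  # -> result = 7

Answer: 7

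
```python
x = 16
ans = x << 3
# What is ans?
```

Answer: 128

Derivation:
Trace (tracking ans):
x = 16  # -> x = 16
ans = x << 3  # -> ans = 128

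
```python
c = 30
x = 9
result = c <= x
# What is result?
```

Trace (tracking result):
c = 30  # -> c = 30
x = 9  # -> x = 9
result = c <= x  # -> result = False

Answer: False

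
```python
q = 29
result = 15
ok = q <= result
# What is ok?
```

Answer: False

Derivation:
Trace (tracking ok):
q = 29  # -> q = 29
result = 15  # -> result = 15
ok = q <= result  # -> ok = False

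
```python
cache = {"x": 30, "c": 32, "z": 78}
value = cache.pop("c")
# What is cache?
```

Trace (tracking cache):
cache = {'x': 30, 'c': 32, 'z': 78}  # -> cache = {'x': 30, 'c': 32, 'z': 78}
value = cache.pop('c')  # -> value = 32

Answer: {'x': 30, 'z': 78}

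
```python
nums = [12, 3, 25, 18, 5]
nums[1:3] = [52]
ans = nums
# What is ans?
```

Trace (tracking ans):
nums = [12, 3, 25, 18, 5]  # -> nums = [12, 3, 25, 18, 5]
nums[1:3] = [52]  # -> nums = [12, 52, 18, 5]
ans = nums  # -> ans = [12, 52, 18, 5]

Answer: [12, 52, 18, 5]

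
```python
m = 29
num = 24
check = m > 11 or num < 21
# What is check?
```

Trace (tracking check):
m = 29  # -> m = 29
num = 24  # -> num = 24
check = m > 11 or num < 21  # -> check = True

Answer: True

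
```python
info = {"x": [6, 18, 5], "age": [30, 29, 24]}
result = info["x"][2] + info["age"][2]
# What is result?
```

Answer: 29

Derivation:
Trace (tracking result):
info = {'x': [6, 18, 5], 'age': [30, 29, 24]}  # -> info = {'x': [6, 18, 5], 'age': [30, 29, 24]}
result = info['x'][2] + info['age'][2]  # -> result = 29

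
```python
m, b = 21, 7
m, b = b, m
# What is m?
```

Answer: 7

Derivation:
Trace (tracking m):
m, b = (21, 7)  # -> m = 21, b = 7
m, b = (b, m)  # -> m = 7, b = 21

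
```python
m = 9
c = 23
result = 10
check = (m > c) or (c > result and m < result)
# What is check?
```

Answer: True

Derivation:
Trace (tracking check):
m = 9  # -> m = 9
c = 23  # -> c = 23
result = 10  # -> result = 10
check = m > c or (c > result and m < result)  # -> check = True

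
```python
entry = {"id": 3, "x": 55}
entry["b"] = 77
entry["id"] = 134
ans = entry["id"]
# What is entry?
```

Answer: {'id': 134, 'x': 55, 'b': 77}

Derivation:
Trace (tracking entry):
entry = {'id': 3, 'x': 55}  # -> entry = {'id': 3, 'x': 55}
entry['b'] = 77  # -> entry = {'id': 3, 'x': 55, 'b': 77}
entry['id'] = 134  # -> entry = {'id': 134, 'x': 55, 'b': 77}
ans = entry['id']  # -> ans = 134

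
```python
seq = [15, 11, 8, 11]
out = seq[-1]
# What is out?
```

Answer: 11

Derivation:
Trace (tracking out):
seq = [15, 11, 8, 11]  # -> seq = [15, 11, 8, 11]
out = seq[-1]  # -> out = 11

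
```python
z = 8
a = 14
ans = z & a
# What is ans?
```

Answer: 8

Derivation:
Trace (tracking ans):
z = 8  # -> z = 8
a = 14  # -> a = 14
ans = z & a  # -> ans = 8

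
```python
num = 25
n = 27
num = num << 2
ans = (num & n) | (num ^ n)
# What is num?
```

Trace (tracking num):
num = 25  # -> num = 25
n = 27  # -> n = 27
num = num << 2  # -> num = 100
ans = num & n | num ^ n  # -> ans = 127

Answer: 100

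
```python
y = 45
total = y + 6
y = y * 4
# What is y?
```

Answer: 180

Derivation:
Trace (tracking y):
y = 45  # -> y = 45
total = y + 6  # -> total = 51
y = y * 4  # -> y = 180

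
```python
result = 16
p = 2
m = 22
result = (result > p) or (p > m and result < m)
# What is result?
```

Answer: True

Derivation:
Trace (tracking result):
result = 16  # -> result = 16
p = 2  # -> p = 2
m = 22  # -> m = 22
result = result > p or (p > m and result < m)  # -> result = True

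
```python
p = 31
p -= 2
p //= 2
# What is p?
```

Trace (tracking p):
p = 31  # -> p = 31
p -= 2  # -> p = 29
p //= 2  # -> p = 14

Answer: 14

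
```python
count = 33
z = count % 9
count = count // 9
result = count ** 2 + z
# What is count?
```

Answer: 3

Derivation:
Trace (tracking count):
count = 33  # -> count = 33
z = count % 9  # -> z = 6
count = count // 9  # -> count = 3
result = count ** 2 + z  # -> result = 15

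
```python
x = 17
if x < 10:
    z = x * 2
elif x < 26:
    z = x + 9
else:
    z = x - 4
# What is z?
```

Answer: 26

Derivation:
Trace (tracking z):
x = 17  # -> x = 17
if x < 10:  # condition is False
elif x < 26:  # condition is True
    z = x + 9  # -> z = 26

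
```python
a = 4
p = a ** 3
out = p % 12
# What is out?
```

Answer: 4

Derivation:
Trace (tracking out):
a = 4  # -> a = 4
p = a ** 3  # -> p = 64
out = p % 12  # -> out = 4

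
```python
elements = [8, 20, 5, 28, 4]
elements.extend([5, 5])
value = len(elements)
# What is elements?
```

Answer: [8, 20, 5, 28, 4, 5, 5]

Derivation:
Trace (tracking elements):
elements = [8, 20, 5, 28, 4]  # -> elements = [8, 20, 5, 28, 4]
elements.extend([5, 5])  # -> elements = [8, 20, 5, 28, 4, 5, 5]
value = len(elements)  # -> value = 7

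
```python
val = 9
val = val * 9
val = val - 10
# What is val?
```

Answer: 71

Derivation:
Trace (tracking val):
val = 9  # -> val = 9
val = val * 9  # -> val = 81
val = val - 10  # -> val = 71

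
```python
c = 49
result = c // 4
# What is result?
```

Trace (tracking result):
c = 49  # -> c = 49
result = c // 4  # -> result = 12

Answer: 12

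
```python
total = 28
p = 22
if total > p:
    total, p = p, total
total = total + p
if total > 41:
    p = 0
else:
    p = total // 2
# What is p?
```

Trace (tracking p):
total = 28  # -> total = 28
p = 22  # -> p = 22
if total > p:  # condition is True
    total, p = (p, total)  # -> total = 22, p = 28
total = total + p  # -> total = 50
if total > 41:  # condition is True
    p = 0  # -> p = 0

Answer: 0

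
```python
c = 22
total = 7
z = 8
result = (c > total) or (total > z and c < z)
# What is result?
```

Answer: True

Derivation:
Trace (tracking result):
c = 22  # -> c = 22
total = 7  # -> total = 7
z = 8  # -> z = 8
result = c > total or (total > z and c < z)  # -> result = True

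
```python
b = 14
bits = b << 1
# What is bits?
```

Answer: 28

Derivation:
Trace (tracking bits):
b = 14  # -> b = 14
bits = b << 1  # -> bits = 28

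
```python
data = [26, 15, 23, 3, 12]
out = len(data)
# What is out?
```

Trace (tracking out):
data = [26, 15, 23, 3, 12]  # -> data = [26, 15, 23, 3, 12]
out = len(data)  # -> out = 5

Answer: 5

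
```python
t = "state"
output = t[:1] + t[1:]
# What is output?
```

Answer: 'state'

Derivation:
Trace (tracking output):
t = 'state'  # -> t = 'state'
output = t[:1] + t[1:]  # -> output = 'state'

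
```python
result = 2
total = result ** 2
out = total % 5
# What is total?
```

Trace (tracking total):
result = 2  # -> result = 2
total = result ** 2  # -> total = 4
out = total % 5  # -> out = 4

Answer: 4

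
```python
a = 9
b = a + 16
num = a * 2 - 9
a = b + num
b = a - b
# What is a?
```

Trace (tracking a):
a = 9  # -> a = 9
b = a + 16  # -> b = 25
num = a * 2 - 9  # -> num = 9
a = b + num  # -> a = 34
b = a - b  # -> b = 9

Answer: 34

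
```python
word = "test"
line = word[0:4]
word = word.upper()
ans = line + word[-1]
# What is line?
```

Answer: 'test'

Derivation:
Trace (tracking line):
word = 'test'  # -> word = 'test'
line = word[0:4]  # -> line = 'test'
word = word.upper()  # -> word = 'TEST'
ans = line + word[-1]  # -> ans = 'testT'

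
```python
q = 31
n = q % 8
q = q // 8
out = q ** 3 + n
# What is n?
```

Trace (tracking n):
q = 31  # -> q = 31
n = q % 8  # -> n = 7
q = q // 8  # -> q = 3
out = q ** 3 + n  # -> out = 34

Answer: 7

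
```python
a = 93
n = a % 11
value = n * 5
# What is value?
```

Answer: 25

Derivation:
Trace (tracking value):
a = 93  # -> a = 93
n = a % 11  # -> n = 5
value = n * 5  # -> value = 25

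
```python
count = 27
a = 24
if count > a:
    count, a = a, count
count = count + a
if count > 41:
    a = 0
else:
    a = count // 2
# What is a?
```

Answer: 0

Derivation:
Trace (tracking a):
count = 27  # -> count = 27
a = 24  # -> a = 24
if count > a:  # condition is True
    count, a = (a, count)  # -> count = 24, a = 27
count = count + a  # -> count = 51
if count > 41:  # condition is True
    a = 0  # -> a = 0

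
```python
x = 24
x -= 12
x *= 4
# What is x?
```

Answer: 48

Derivation:
Trace (tracking x):
x = 24  # -> x = 24
x -= 12  # -> x = 12
x *= 4  # -> x = 48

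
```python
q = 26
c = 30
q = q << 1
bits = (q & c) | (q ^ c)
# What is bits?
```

Trace (tracking bits):
q = 26  # -> q = 26
c = 30  # -> c = 30
q = q << 1  # -> q = 52
bits = q & c | q ^ c  # -> bits = 62

Answer: 62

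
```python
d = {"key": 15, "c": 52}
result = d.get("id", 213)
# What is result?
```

Trace (tracking result):
d = {'key': 15, 'c': 52}  # -> d = {'key': 15, 'c': 52}
result = d.get('id', 213)  # -> result = 213

Answer: 213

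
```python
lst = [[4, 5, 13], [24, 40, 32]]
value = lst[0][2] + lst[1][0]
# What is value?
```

Answer: 37

Derivation:
Trace (tracking value):
lst = [[4, 5, 13], [24, 40, 32]]  # -> lst = [[4, 5, 13], [24, 40, 32]]
value = lst[0][2] + lst[1][0]  # -> value = 37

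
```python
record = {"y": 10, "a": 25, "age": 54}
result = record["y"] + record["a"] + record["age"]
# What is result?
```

Trace (tracking result):
record = {'y': 10, 'a': 25, 'age': 54}  # -> record = {'y': 10, 'a': 25, 'age': 54}
result = record['y'] + record['a'] + record['age']  # -> result = 89

Answer: 89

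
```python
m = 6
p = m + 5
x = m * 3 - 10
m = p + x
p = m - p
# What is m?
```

Answer: 19

Derivation:
Trace (tracking m):
m = 6  # -> m = 6
p = m + 5  # -> p = 11
x = m * 3 - 10  # -> x = 8
m = p + x  # -> m = 19
p = m - p  # -> p = 8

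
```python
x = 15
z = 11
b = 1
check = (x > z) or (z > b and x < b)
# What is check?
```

Answer: True

Derivation:
Trace (tracking check):
x = 15  # -> x = 15
z = 11  # -> z = 11
b = 1  # -> b = 1
check = x > z or (z > b and x < b)  # -> check = True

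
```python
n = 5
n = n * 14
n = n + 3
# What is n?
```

Trace (tracking n):
n = 5  # -> n = 5
n = n * 14  # -> n = 70
n = n + 3  # -> n = 73

Answer: 73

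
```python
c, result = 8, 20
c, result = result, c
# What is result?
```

Answer: 8

Derivation:
Trace (tracking result):
c, result = (8, 20)  # -> c = 8, result = 20
c, result = (result, c)  # -> c = 20, result = 8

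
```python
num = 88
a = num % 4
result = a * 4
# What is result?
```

Trace (tracking result):
num = 88  # -> num = 88
a = num % 4  # -> a = 0
result = a * 4  # -> result = 0

Answer: 0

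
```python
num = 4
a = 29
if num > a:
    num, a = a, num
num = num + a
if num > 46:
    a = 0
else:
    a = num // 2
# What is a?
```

Answer: 16

Derivation:
Trace (tracking a):
num = 4  # -> num = 4
a = 29  # -> a = 29
if num > a:  # condition is False
num = num + a  # -> num = 33
if num > 46:  # condition is False
else:
    a = num // 2  # -> a = 16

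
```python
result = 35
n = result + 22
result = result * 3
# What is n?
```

Trace (tracking n):
result = 35  # -> result = 35
n = result + 22  # -> n = 57
result = result * 3  # -> result = 105

Answer: 57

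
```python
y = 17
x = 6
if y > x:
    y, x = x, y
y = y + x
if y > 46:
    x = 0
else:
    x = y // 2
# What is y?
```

Answer: 23

Derivation:
Trace (tracking y):
y = 17  # -> y = 17
x = 6  # -> x = 6
if y > x:  # condition is True
    y, x = (x, y)  # -> y = 6, x = 17
y = y + x  # -> y = 23
if y > 46:  # condition is False
else:
    x = y // 2  # -> x = 11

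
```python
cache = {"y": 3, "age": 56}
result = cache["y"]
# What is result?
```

Answer: 3

Derivation:
Trace (tracking result):
cache = {'y': 3, 'age': 56}  # -> cache = {'y': 3, 'age': 56}
result = cache['y']  # -> result = 3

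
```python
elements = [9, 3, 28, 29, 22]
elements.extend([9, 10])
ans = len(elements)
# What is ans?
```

Trace (tracking ans):
elements = [9, 3, 28, 29, 22]  # -> elements = [9, 3, 28, 29, 22]
elements.extend([9, 10])  # -> elements = [9, 3, 28, 29, 22, 9, 10]
ans = len(elements)  # -> ans = 7

Answer: 7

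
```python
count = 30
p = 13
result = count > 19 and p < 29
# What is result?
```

Trace (tracking result):
count = 30  # -> count = 30
p = 13  # -> p = 13
result = count > 19 and p < 29  # -> result = True

Answer: True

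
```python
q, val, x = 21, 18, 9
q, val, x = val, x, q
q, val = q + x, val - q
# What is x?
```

Trace (tracking x):
q, val, x = (21, 18, 9)  # -> q = 21, val = 18, x = 9
q, val, x = (val, x, q)  # -> q = 18, val = 9, x = 21
q, val = (q + x, val - q)  # -> q = 39, val = -9

Answer: 21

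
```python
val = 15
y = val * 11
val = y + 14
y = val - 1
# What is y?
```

Trace (tracking y):
val = 15  # -> val = 15
y = val * 11  # -> y = 165
val = y + 14  # -> val = 179
y = val - 1  # -> y = 178

Answer: 178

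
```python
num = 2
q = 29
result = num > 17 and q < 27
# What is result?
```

Answer: False

Derivation:
Trace (tracking result):
num = 2  # -> num = 2
q = 29  # -> q = 29
result = num > 17 and q < 27  # -> result = False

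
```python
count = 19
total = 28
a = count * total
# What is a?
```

Trace (tracking a):
count = 19  # -> count = 19
total = 28  # -> total = 28
a = count * total  # -> a = 532

Answer: 532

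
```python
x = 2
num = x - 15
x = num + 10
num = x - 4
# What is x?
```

Answer: -3

Derivation:
Trace (tracking x):
x = 2  # -> x = 2
num = x - 15  # -> num = -13
x = num + 10  # -> x = -3
num = x - 4  # -> num = -7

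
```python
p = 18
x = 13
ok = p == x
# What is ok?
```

Trace (tracking ok):
p = 18  # -> p = 18
x = 13  # -> x = 13
ok = p == x  # -> ok = False

Answer: False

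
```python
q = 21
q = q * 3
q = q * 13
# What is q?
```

Answer: 819

Derivation:
Trace (tracking q):
q = 21  # -> q = 21
q = q * 3  # -> q = 63
q = q * 13  # -> q = 819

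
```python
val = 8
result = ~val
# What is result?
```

Trace (tracking result):
val = 8  # -> val = 8
result = ~val  # -> result = -9

Answer: -9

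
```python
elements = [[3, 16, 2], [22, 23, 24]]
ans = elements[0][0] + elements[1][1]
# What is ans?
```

Trace (tracking ans):
elements = [[3, 16, 2], [22, 23, 24]]  # -> elements = [[3, 16, 2], [22, 23, 24]]
ans = elements[0][0] + elements[1][1]  # -> ans = 26

Answer: 26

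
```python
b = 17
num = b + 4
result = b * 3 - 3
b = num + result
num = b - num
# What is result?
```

Answer: 48

Derivation:
Trace (tracking result):
b = 17  # -> b = 17
num = b + 4  # -> num = 21
result = b * 3 - 3  # -> result = 48
b = num + result  # -> b = 69
num = b - num  # -> num = 48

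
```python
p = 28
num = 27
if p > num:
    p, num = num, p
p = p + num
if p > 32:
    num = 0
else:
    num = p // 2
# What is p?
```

Answer: 55

Derivation:
Trace (tracking p):
p = 28  # -> p = 28
num = 27  # -> num = 27
if p > num:  # condition is True
    p, num = (num, p)  # -> p = 27, num = 28
p = p + num  # -> p = 55
if p > 32:  # condition is True
    num = 0  # -> num = 0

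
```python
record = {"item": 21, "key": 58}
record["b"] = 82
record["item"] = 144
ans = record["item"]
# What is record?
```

Trace (tracking record):
record = {'item': 21, 'key': 58}  # -> record = {'item': 21, 'key': 58}
record['b'] = 82  # -> record = {'item': 21, 'key': 58, 'b': 82}
record['item'] = 144  # -> record = {'item': 144, 'key': 58, 'b': 82}
ans = record['item']  # -> ans = 144

Answer: {'item': 144, 'key': 58, 'b': 82}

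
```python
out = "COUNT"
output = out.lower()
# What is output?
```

Trace (tracking output):
out = 'COUNT'  # -> out = 'COUNT'
output = out.lower()  # -> output = 'count'

Answer: 'count'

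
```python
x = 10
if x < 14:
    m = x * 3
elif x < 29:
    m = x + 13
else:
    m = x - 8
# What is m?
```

Answer: 30

Derivation:
Trace (tracking m):
x = 10  # -> x = 10
if x < 14:  # condition is True
    m = x * 3  # -> m = 30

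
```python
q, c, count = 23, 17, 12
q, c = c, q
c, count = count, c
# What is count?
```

Trace (tracking count):
q, c, count = (23, 17, 12)  # -> q = 23, c = 17, count = 12
q, c = (c, q)  # -> q = 17, c = 23
c, count = (count, c)  # -> c = 12, count = 23

Answer: 23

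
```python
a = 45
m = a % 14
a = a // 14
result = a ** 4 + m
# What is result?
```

Trace (tracking result):
a = 45  # -> a = 45
m = a % 14  # -> m = 3
a = a // 14  # -> a = 3
result = a ** 4 + m  # -> result = 84

Answer: 84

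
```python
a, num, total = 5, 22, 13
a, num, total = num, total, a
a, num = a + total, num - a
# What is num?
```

Trace (tracking num):
a, num, total = (5, 22, 13)  # -> a = 5, num = 22, total = 13
a, num, total = (num, total, a)  # -> a = 22, num = 13, total = 5
a, num = (a + total, num - a)  # -> a = 27, num = -9

Answer: -9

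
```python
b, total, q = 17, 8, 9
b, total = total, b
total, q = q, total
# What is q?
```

Trace (tracking q):
b, total, q = (17, 8, 9)  # -> b = 17, total = 8, q = 9
b, total = (total, b)  # -> b = 8, total = 17
total, q = (q, total)  # -> total = 9, q = 17

Answer: 17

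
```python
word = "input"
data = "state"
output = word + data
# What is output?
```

Trace (tracking output):
word = 'input'  # -> word = 'input'
data = 'state'  # -> data = 'state'
output = word + data  # -> output = 'inputstate'

Answer: 'inputstate'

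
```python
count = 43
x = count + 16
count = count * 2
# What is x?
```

Answer: 59

Derivation:
Trace (tracking x):
count = 43  # -> count = 43
x = count + 16  # -> x = 59
count = count * 2  # -> count = 86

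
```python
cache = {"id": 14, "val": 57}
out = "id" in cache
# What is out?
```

Trace (tracking out):
cache = {'id': 14, 'val': 57}  # -> cache = {'id': 14, 'val': 57}
out = 'id' in cache  # -> out = True

Answer: True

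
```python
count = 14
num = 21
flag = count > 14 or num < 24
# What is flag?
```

Answer: True

Derivation:
Trace (tracking flag):
count = 14  # -> count = 14
num = 21  # -> num = 21
flag = count > 14 or num < 24  # -> flag = True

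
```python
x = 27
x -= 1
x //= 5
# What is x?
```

Trace (tracking x):
x = 27  # -> x = 27
x -= 1  # -> x = 26
x //= 5  # -> x = 5

Answer: 5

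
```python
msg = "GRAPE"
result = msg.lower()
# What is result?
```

Answer: 'grape'

Derivation:
Trace (tracking result):
msg = 'GRAPE'  # -> msg = 'GRAPE'
result = msg.lower()  # -> result = 'grape'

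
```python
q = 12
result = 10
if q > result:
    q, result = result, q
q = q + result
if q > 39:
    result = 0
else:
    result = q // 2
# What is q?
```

Answer: 22

Derivation:
Trace (tracking q):
q = 12  # -> q = 12
result = 10  # -> result = 10
if q > result:  # condition is True
    q, result = (result, q)  # -> q = 10, result = 12
q = q + result  # -> q = 22
if q > 39:  # condition is False
else:
    result = q // 2  # -> result = 11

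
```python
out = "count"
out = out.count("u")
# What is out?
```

Answer: 1

Derivation:
Trace (tracking out):
out = 'count'  # -> out = 'count'
out = out.count('u')  # -> out = 1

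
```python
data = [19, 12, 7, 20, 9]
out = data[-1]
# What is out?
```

Trace (tracking out):
data = [19, 12, 7, 20, 9]  # -> data = [19, 12, 7, 20, 9]
out = data[-1]  # -> out = 9

Answer: 9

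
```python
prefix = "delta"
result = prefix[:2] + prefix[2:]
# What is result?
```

Answer: 'delta'

Derivation:
Trace (tracking result):
prefix = 'delta'  # -> prefix = 'delta'
result = prefix[:2] + prefix[2:]  # -> result = 'delta'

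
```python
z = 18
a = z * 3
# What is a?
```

Trace (tracking a):
z = 18  # -> z = 18
a = z * 3  # -> a = 54

Answer: 54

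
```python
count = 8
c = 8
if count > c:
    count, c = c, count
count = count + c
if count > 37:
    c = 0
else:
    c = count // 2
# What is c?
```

Answer: 8

Derivation:
Trace (tracking c):
count = 8  # -> count = 8
c = 8  # -> c = 8
if count > c:  # condition is False
count = count + c  # -> count = 16
if count > 37:  # condition is False
else:
    c = count // 2  # -> c = 8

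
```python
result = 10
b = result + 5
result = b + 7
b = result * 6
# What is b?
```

Answer: 132

Derivation:
Trace (tracking b):
result = 10  # -> result = 10
b = result + 5  # -> b = 15
result = b + 7  # -> result = 22
b = result * 6  # -> b = 132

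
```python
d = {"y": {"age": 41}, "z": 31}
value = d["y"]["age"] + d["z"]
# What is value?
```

Trace (tracking value):
d = {'y': {'age': 41}, 'z': 31}  # -> d = {'y': {'age': 41}, 'z': 31}
value = d['y']['age'] + d['z']  # -> value = 72

Answer: 72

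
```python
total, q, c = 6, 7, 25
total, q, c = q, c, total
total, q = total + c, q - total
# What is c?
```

Answer: 6

Derivation:
Trace (tracking c):
total, q, c = (6, 7, 25)  # -> total = 6, q = 7, c = 25
total, q, c = (q, c, total)  # -> total = 7, q = 25, c = 6
total, q = (total + c, q - total)  # -> total = 13, q = 18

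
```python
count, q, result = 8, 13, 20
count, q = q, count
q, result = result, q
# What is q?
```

Trace (tracking q):
count, q, result = (8, 13, 20)  # -> count = 8, q = 13, result = 20
count, q = (q, count)  # -> count = 13, q = 8
q, result = (result, q)  # -> q = 20, result = 8

Answer: 20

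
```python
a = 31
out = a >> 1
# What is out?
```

Trace (tracking out):
a = 31  # -> a = 31
out = a >> 1  # -> out = 15

Answer: 15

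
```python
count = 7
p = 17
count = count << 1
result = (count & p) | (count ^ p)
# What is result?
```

Trace (tracking result):
count = 7  # -> count = 7
p = 17  # -> p = 17
count = count << 1  # -> count = 14
result = count & p | count ^ p  # -> result = 31

Answer: 31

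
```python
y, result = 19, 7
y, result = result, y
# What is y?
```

Answer: 7

Derivation:
Trace (tracking y):
y, result = (19, 7)  # -> y = 19, result = 7
y, result = (result, y)  # -> y = 7, result = 19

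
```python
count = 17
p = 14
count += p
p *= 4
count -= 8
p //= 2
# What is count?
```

Trace (tracking count):
count = 17  # -> count = 17
p = 14  # -> p = 14
count += p  # -> count = 31
p *= 4  # -> p = 56
count -= 8  # -> count = 23
p //= 2  # -> p = 28

Answer: 23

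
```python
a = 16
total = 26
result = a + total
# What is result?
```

Trace (tracking result):
a = 16  # -> a = 16
total = 26  # -> total = 26
result = a + total  # -> result = 42

Answer: 42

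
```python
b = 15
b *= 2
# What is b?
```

Trace (tracking b):
b = 15  # -> b = 15
b *= 2  # -> b = 30

Answer: 30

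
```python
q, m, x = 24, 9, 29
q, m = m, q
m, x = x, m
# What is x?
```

Trace (tracking x):
q, m, x = (24, 9, 29)  # -> q = 24, m = 9, x = 29
q, m = (m, q)  # -> q = 9, m = 24
m, x = (x, m)  # -> m = 29, x = 24

Answer: 24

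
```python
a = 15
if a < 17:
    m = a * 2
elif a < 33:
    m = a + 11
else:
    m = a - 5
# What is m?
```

Trace (tracking m):
a = 15  # -> a = 15
if a < 17:  # condition is True
    m = a * 2  # -> m = 30

Answer: 30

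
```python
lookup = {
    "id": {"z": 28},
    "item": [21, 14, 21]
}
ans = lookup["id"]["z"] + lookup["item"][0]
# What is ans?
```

Answer: 49

Derivation:
Trace (tracking ans):
lookup = {'id': {'z': 28}, 'item': [21, 14, 21]}  # -> lookup = {'id': {'z': 28}, 'item': [21, 14, 21]}
ans = lookup['id']['z'] + lookup['item'][0]  # -> ans = 49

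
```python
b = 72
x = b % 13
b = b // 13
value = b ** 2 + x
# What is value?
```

Answer: 32

Derivation:
Trace (tracking value):
b = 72  # -> b = 72
x = b % 13  # -> x = 7
b = b // 13  # -> b = 5
value = b ** 2 + x  # -> value = 32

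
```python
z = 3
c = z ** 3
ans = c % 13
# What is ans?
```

Trace (tracking ans):
z = 3  # -> z = 3
c = z ** 3  # -> c = 27
ans = c % 13  # -> ans = 1

Answer: 1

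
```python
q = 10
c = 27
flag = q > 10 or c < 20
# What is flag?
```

Answer: False

Derivation:
Trace (tracking flag):
q = 10  # -> q = 10
c = 27  # -> c = 27
flag = q > 10 or c < 20  # -> flag = False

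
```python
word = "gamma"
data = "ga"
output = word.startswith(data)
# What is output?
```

Answer: True

Derivation:
Trace (tracking output):
word = 'gamma'  # -> word = 'gamma'
data = 'ga'  # -> data = 'ga'
output = word.startswith(data)  # -> output = True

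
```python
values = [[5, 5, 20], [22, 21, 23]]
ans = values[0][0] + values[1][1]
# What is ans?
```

Trace (tracking ans):
values = [[5, 5, 20], [22, 21, 23]]  # -> values = [[5, 5, 20], [22, 21, 23]]
ans = values[0][0] + values[1][1]  # -> ans = 26

Answer: 26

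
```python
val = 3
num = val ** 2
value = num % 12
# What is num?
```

Answer: 9

Derivation:
Trace (tracking num):
val = 3  # -> val = 3
num = val ** 2  # -> num = 9
value = num % 12  # -> value = 9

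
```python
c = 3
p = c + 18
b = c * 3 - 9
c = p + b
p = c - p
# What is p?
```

Answer: 0

Derivation:
Trace (tracking p):
c = 3  # -> c = 3
p = c + 18  # -> p = 21
b = c * 3 - 9  # -> b = 0
c = p + b  # -> c = 21
p = c - p  # -> p = 0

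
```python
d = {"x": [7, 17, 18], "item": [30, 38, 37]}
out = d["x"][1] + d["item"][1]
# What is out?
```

Answer: 55

Derivation:
Trace (tracking out):
d = {'x': [7, 17, 18], 'item': [30, 38, 37]}  # -> d = {'x': [7, 17, 18], 'item': [30, 38, 37]}
out = d['x'][1] + d['item'][1]  # -> out = 55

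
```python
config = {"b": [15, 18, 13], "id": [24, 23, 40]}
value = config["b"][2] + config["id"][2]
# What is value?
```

Trace (tracking value):
config = {'b': [15, 18, 13], 'id': [24, 23, 40]}  # -> config = {'b': [15, 18, 13], 'id': [24, 23, 40]}
value = config['b'][2] + config['id'][2]  # -> value = 53

Answer: 53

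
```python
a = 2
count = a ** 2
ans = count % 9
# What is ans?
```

Answer: 4

Derivation:
Trace (tracking ans):
a = 2  # -> a = 2
count = a ** 2  # -> count = 4
ans = count % 9  # -> ans = 4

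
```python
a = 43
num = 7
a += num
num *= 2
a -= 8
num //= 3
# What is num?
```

Trace (tracking num):
a = 43  # -> a = 43
num = 7  # -> num = 7
a += num  # -> a = 50
num *= 2  # -> num = 14
a -= 8  # -> a = 42
num //= 3  # -> num = 4

Answer: 4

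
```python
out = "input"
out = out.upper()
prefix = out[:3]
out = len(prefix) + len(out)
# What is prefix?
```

Trace (tracking prefix):
out = 'input'  # -> out = 'input'
out = out.upper()  # -> out = 'INPUT'
prefix = out[:3]  # -> prefix = 'INP'
out = len(prefix) + len(out)  # -> out = 8

Answer: 'INP'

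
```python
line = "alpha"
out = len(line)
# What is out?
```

Trace (tracking out):
line = 'alpha'  # -> line = 'alpha'
out = len(line)  # -> out = 5

Answer: 5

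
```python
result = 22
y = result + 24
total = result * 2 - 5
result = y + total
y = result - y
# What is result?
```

Answer: 85

Derivation:
Trace (tracking result):
result = 22  # -> result = 22
y = result + 24  # -> y = 46
total = result * 2 - 5  # -> total = 39
result = y + total  # -> result = 85
y = result - y  # -> y = 39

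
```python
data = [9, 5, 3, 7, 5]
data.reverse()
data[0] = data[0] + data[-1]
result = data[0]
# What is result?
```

Trace (tracking result):
data = [9, 5, 3, 7, 5]  # -> data = [9, 5, 3, 7, 5]
data.reverse()  # -> data = [5, 7, 3, 5, 9]
data[0] = data[0] + data[-1]  # -> data = [14, 7, 3, 5, 9]
result = data[0]  # -> result = 14

Answer: 14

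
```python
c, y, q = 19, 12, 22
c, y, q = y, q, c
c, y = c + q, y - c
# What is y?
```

Answer: 10

Derivation:
Trace (tracking y):
c, y, q = (19, 12, 22)  # -> c = 19, y = 12, q = 22
c, y, q = (y, q, c)  # -> c = 12, y = 22, q = 19
c, y = (c + q, y - c)  # -> c = 31, y = 10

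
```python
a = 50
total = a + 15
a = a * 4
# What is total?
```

Answer: 65

Derivation:
Trace (tracking total):
a = 50  # -> a = 50
total = a + 15  # -> total = 65
a = a * 4  # -> a = 200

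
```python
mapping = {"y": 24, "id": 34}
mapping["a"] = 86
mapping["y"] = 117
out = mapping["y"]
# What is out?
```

Answer: 117

Derivation:
Trace (tracking out):
mapping = {'y': 24, 'id': 34}  # -> mapping = {'y': 24, 'id': 34}
mapping['a'] = 86  # -> mapping = {'y': 24, 'id': 34, 'a': 86}
mapping['y'] = 117  # -> mapping = {'y': 117, 'id': 34, 'a': 86}
out = mapping['y']  # -> out = 117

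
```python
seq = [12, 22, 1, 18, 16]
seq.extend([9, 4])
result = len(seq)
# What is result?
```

Trace (tracking result):
seq = [12, 22, 1, 18, 16]  # -> seq = [12, 22, 1, 18, 16]
seq.extend([9, 4])  # -> seq = [12, 22, 1, 18, 16, 9, 4]
result = len(seq)  # -> result = 7

Answer: 7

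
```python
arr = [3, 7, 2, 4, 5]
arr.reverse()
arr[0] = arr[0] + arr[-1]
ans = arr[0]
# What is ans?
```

Answer: 8

Derivation:
Trace (tracking ans):
arr = [3, 7, 2, 4, 5]  # -> arr = [3, 7, 2, 4, 5]
arr.reverse()  # -> arr = [5, 4, 2, 7, 3]
arr[0] = arr[0] + arr[-1]  # -> arr = [8, 4, 2, 7, 3]
ans = arr[0]  # -> ans = 8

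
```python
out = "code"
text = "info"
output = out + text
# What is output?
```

Answer: 'codeinfo'

Derivation:
Trace (tracking output):
out = 'code'  # -> out = 'code'
text = 'info'  # -> text = 'info'
output = out + text  # -> output = 'codeinfo'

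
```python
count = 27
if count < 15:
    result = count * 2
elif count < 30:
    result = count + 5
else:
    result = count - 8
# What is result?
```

Trace (tracking result):
count = 27  # -> count = 27
if count < 15:  # condition is False
elif count < 30:  # condition is True
    result = count + 5  # -> result = 32

Answer: 32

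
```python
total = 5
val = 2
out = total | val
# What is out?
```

Answer: 7

Derivation:
Trace (tracking out):
total = 5  # -> total = 5
val = 2  # -> val = 2
out = total | val  # -> out = 7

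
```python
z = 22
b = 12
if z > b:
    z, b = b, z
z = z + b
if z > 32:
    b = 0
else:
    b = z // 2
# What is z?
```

Trace (tracking z):
z = 22  # -> z = 22
b = 12  # -> b = 12
if z > b:  # condition is True
    z, b = (b, z)  # -> z = 12, b = 22
z = z + b  # -> z = 34
if z > 32:  # condition is True
    b = 0  # -> b = 0

Answer: 34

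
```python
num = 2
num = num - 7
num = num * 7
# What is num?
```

Answer: -35

Derivation:
Trace (tracking num):
num = 2  # -> num = 2
num = num - 7  # -> num = -5
num = num * 7  # -> num = -35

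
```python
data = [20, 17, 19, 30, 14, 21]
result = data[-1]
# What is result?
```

Answer: 21

Derivation:
Trace (tracking result):
data = [20, 17, 19, 30, 14, 21]  # -> data = [20, 17, 19, 30, 14, 21]
result = data[-1]  # -> result = 21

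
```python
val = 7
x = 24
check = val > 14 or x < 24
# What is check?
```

Trace (tracking check):
val = 7  # -> val = 7
x = 24  # -> x = 24
check = val > 14 or x < 24  # -> check = False

Answer: False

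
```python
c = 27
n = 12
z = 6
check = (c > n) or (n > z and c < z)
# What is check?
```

Trace (tracking check):
c = 27  # -> c = 27
n = 12  # -> n = 12
z = 6  # -> z = 6
check = c > n or (n > z and c < z)  # -> check = True

Answer: True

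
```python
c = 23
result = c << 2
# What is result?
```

Answer: 92

Derivation:
Trace (tracking result):
c = 23  # -> c = 23
result = c << 2  # -> result = 92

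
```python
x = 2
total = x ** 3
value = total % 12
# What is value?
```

Answer: 8

Derivation:
Trace (tracking value):
x = 2  # -> x = 2
total = x ** 3  # -> total = 8
value = total % 12  # -> value = 8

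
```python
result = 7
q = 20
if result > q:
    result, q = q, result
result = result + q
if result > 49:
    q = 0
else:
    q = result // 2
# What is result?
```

Trace (tracking result):
result = 7  # -> result = 7
q = 20  # -> q = 20
if result > q:  # condition is False
result = result + q  # -> result = 27
if result > 49:  # condition is False
else:
    q = result // 2  # -> q = 13

Answer: 27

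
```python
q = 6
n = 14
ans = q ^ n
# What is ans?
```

Trace (tracking ans):
q = 6  # -> q = 6
n = 14  # -> n = 14
ans = q ^ n  # -> ans = 8

Answer: 8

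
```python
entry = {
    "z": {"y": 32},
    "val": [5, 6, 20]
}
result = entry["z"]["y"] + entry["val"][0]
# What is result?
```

Answer: 37

Derivation:
Trace (tracking result):
entry = {'z': {'y': 32}, 'val': [5, 6, 20]}  # -> entry = {'z': {'y': 32}, 'val': [5, 6, 20]}
result = entry['z']['y'] + entry['val'][0]  # -> result = 37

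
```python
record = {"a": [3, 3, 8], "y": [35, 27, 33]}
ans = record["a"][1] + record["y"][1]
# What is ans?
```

Answer: 30

Derivation:
Trace (tracking ans):
record = {'a': [3, 3, 8], 'y': [35, 27, 33]}  # -> record = {'a': [3, 3, 8], 'y': [35, 27, 33]}
ans = record['a'][1] + record['y'][1]  # -> ans = 30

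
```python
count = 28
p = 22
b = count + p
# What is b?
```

Trace (tracking b):
count = 28  # -> count = 28
p = 22  # -> p = 22
b = count + p  # -> b = 50

Answer: 50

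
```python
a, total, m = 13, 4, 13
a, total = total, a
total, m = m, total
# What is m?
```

Trace (tracking m):
a, total, m = (13, 4, 13)  # -> a = 13, total = 4, m = 13
a, total = (total, a)  # -> a = 4, total = 13
total, m = (m, total)  # -> total = 13, m = 13

Answer: 13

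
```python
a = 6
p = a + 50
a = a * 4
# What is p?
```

Trace (tracking p):
a = 6  # -> a = 6
p = a + 50  # -> p = 56
a = a * 4  # -> a = 24

Answer: 56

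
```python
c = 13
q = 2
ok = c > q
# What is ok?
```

Answer: True

Derivation:
Trace (tracking ok):
c = 13  # -> c = 13
q = 2  # -> q = 2
ok = c > q  # -> ok = True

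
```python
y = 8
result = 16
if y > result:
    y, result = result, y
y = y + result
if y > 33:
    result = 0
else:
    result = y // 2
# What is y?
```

Trace (tracking y):
y = 8  # -> y = 8
result = 16  # -> result = 16
if y > result:  # condition is False
y = y + result  # -> y = 24
if y > 33:  # condition is False
else:
    result = y // 2  # -> result = 12

Answer: 24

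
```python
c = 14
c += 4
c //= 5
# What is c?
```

Answer: 3

Derivation:
Trace (tracking c):
c = 14  # -> c = 14
c += 4  # -> c = 18
c //= 5  # -> c = 3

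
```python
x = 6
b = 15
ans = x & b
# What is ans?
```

Trace (tracking ans):
x = 6  # -> x = 6
b = 15  # -> b = 15
ans = x & b  # -> ans = 6

Answer: 6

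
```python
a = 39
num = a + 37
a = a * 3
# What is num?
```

Trace (tracking num):
a = 39  # -> a = 39
num = a + 37  # -> num = 76
a = a * 3  # -> a = 117

Answer: 76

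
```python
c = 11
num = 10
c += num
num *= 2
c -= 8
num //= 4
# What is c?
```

Answer: 13

Derivation:
Trace (tracking c):
c = 11  # -> c = 11
num = 10  # -> num = 10
c += num  # -> c = 21
num *= 2  # -> num = 20
c -= 8  # -> c = 13
num //= 4  # -> num = 5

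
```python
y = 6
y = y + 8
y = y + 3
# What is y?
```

Trace (tracking y):
y = 6  # -> y = 6
y = y + 8  # -> y = 14
y = y + 3  # -> y = 17

Answer: 17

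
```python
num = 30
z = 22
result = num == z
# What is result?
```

Trace (tracking result):
num = 30  # -> num = 30
z = 22  # -> z = 22
result = num == z  # -> result = False

Answer: False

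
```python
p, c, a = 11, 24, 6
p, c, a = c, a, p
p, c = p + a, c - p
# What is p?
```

Answer: 35

Derivation:
Trace (tracking p):
p, c, a = (11, 24, 6)  # -> p = 11, c = 24, a = 6
p, c, a = (c, a, p)  # -> p = 24, c = 6, a = 11
p, c = (p + a, c - p)  # -> p = 35, c = -18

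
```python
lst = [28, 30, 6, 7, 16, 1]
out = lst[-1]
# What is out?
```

Answer: 1

Derivation:
Trace (tracking out):
lst = [28, 30, 6, 7, 16, 1]  # -> lst = [28, 30, 6, 7, 16, 1]
out = lst[-1]  # -> out = 1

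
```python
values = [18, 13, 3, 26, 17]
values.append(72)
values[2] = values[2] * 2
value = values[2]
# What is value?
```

Trace (tracking value):
values = [18, 13, 3, 26, 17]  # -> values = [18, 13, 3, 26, 17]
values.append(72)  # -> values = [18, 13, 3, 26, 17, 72]
values[2] = values[2] * 2  # -> values = [18, 13, 6, 26, 17, 72]
value = values[2]  # -> value = 6

Answer: 6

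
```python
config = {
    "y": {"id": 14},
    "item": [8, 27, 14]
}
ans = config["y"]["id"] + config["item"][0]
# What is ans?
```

Answer: 22

Derivation:
Trace (tracking ans):
config = {'y': {'id': 14}, 'item': [8, 27, 14]}  # -> config = {'y': {'id': 14}, 'item': [8, 27, 14]}
ans = config['y']['id'] + config['item'][0]  # -> ans = 22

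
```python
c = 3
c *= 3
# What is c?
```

Trace (tracking c):
c = 3  # -> c = 3
c *= 3  # -> c = 9

Answer: 9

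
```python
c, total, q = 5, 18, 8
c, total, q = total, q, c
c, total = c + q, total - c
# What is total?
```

Trace (tracking total):
c, total, q = (5, 18, 8)  # -> c = 5, total = 18, q = 8
c, total, q = (total, q, c)  # -> c = 18, total = 8, q = 5
c, total = (c + q, total - c)  # -> c = 23, total = -10

Answer: -10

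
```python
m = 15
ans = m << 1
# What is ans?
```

Trace (tracking ans):
m = 15  # -> m = 15
ans = m << 1  # -> ans = 30

Answer: 30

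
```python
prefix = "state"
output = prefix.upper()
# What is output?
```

Answer: 'STATE'

Derivation:
Trace (tracking output):
prefix = 'state'  # -> prefix = 'state'
output = prefix.upper()  # -> output = 'STATE'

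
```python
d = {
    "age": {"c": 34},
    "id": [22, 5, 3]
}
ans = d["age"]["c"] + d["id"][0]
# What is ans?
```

Trace (tracking ans):
d = {'age': {'c': 34}, 'id': [22, 5, 3]}  # -> d = {'age': {'c': 34}, 'id': [22, 5, 3]}
ans = d['age']['c'] + d['id'][0]  # -> ans = 56

Answer: 56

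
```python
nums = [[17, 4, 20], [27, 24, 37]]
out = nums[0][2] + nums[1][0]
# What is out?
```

Trace (tracking out):
nums = [[17, 4, 20], [27, 24, 37]]  # -> nums = [[17, 4, 20], [27, 24, 37]]
out = nums[0][2] + nums[1][0]  # -> out = 47

Answer: 47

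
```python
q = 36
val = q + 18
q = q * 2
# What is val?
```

Trace (tracking val):
q = 36  # -> q = 36
val = q + 18  # -> val = 54
q = q * 2  # -> q = 72

Answer: 54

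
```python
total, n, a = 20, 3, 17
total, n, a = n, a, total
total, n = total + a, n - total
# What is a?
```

Trace (tracking a):
total, n, a = (20, 3, 17)  # -> total = 20, n = 3, a = 17
total, n, a = (n, a, total)  # -> total = 3, n = 17, a = 20
total, n = (total + a, n - total)  # -> total = 23, n = 14

Answer: 20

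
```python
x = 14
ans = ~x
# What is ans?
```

Trace (tracking ans):
x = 14  # -> x = 14
ans = ~x  # -> ans = -15

Answer: -15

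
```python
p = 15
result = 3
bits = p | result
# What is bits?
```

Trace (tracking bits):
p = 15  # -> p = 15
result = 3  # -> result = 3
bits = p | result  # -> bits = 15

Answer: 15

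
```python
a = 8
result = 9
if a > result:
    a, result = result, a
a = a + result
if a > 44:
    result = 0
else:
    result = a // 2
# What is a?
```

Trace (tracking a):
a = 8  # -> a = 8
result = 9  # -> result = 9
if a > result:  # condition is False
a = a + result  # -> a = 17
if a > 44:  # condition is False
else:
    result = a // 2  # -> result = 8

Answer: 17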